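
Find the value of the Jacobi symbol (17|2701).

Reciprocity: 17 ≡ 1 and 2701 ≡ 1 (mod 4), so (17/2701) = +(2701/17).
Reduce top mod 17: now compute (15/17).
Reciprocity: 15 ≡ 3 and 17 ≡ 1 (mod 4), so (15/17) = +(17/15).
Reduce top mod 15: now compute (2/15).
Pull out 2: since 15 ≡ 7 (mod 8), (2/15) = +1.
Reached (1/15) = 1. Collecting the sign flips along the way, the symbol is +1.

1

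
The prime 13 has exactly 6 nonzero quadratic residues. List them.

Square k = 1,…,6 (k and 13−k give the same square):
1²=1, 2²=4, 3²=9, 4²≡3, 5²≡12, 6²≡10 (mod 13).
So the quadratic residues mod 13 are {1, 3, 4, 9, 10, 12}.

1, 3, 4, 9, 10, 12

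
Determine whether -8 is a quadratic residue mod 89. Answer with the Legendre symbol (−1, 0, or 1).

First reduce: -8 ≡ 81 (mod 89).
Reciprocity: 81 ≡ 1 and 89 ≡ 1 (mod 4), so (81/89) = +(89/81).
Reduce top mod 81: now compute (8/81).
Pull out 2^3: since 81 ≡ 1 (mod 8), (2/81) = +1, so (2/81)^3 = +1.
Reached (1/81) = 1. Collecting the sign flips along the way, the symbol is +1.

1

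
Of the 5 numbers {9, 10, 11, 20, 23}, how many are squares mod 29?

(9/29) = +1 → QR.
(10/29) = -1 → non-residue.
(11/29) = -1 → non-residue.
(20/29) = +1 → QR.
(23/29) = +1 → QR.
Total quadratic residues among the 5: 3.

3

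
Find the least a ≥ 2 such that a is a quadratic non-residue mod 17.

(2/17) = +1, so 2 is a residue.
(3/17) = −1, so 3 is the smallest positive non-residue mod 17.

3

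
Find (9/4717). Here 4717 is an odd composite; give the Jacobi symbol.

Reciprocity: 9 ≡ 1 and 4717 ≡ 1 (mod 4), so (9/4717) = +(4717/9).
Reduce top mod 9: now compute (1/9).
Reached (1/9) = 1. Collecting the sign flips along the way, the symbol is +1.

1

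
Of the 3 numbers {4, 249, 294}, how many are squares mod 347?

(4/347) = +1 → QR.
(249/347) = +1 → QR.
(294/347) = -1 → non-residue.
Total quadratic residues among the 3: 2.

2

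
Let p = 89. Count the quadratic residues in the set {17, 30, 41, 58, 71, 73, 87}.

4

(17/89) = +1 → QR.
(30/89) = -1 → non-residue.
(41/89) = -1 → non-residue.
(58/89) = -1 → non-residue.
(71/89) = +1 → QR.
(73/89) = +1 → QR.
(87/89) = +1 → QR.
Total quadratic residues among the 7: 4.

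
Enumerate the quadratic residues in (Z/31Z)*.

1, 2, 4, 5, 7, 8, 9, 10, 14, 16, 18, 19, 20, 25, 28

Square k = 1,…,15 (k and 31−k give the same square):
1²=1, 2²=4, 3²=9, 4²=16, 5²=25, 6²≡5, 7²≡18, 8²≡2, 9²≡19, 10²≡7, 11²≡28, 12²≡20, 13²≡14, 14²≡10, 15²≡8 (mod 31).
So the quadratic residues mod 31 are {1, 2, 4, 5, 7, 8, 9, 10, 14, 16, 18, 19, 20, 25, 28}.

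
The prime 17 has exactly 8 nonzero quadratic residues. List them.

Square k = 1,…,8 (k and 17−k give the same square):
1²=1, 2²=4, 3²=9, 4²=16, 5²≡8, 6²≡2, 7²≡15, 8²≡13 (mod 17).
So the quadratic residues mod 17 are {1, 2, 4, 8, 9, 13, 15, 16}.

1 2 4 8 9 13 15 16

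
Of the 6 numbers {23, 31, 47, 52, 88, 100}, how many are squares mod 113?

(23/113) = -1 → non-residue.
(31/113) = +1 → QR.
(47/113) = -1 → non-residue.
(52/113) = +1 → QR.
(88/113) = +1 → QR.
(100/113) = +1 → QR.
Total quadratic residues among the 6: 4.

4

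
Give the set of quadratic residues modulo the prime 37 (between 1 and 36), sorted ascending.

1 3 4 7 9 10 11 12 16 21 25 26 27 28 30 33 34 36

Square k = 1,…,18 (k and 37−k give the same square):
1²=1, 2²=4, 3²=9, 4²=16, 5²=25, 6²=36, 7²≡12, 8²≡27, 9²≡7, 10²≡26, 11²≡10, 12²≡33, 13²≡21, 14²≡11, 15²≡3, 16²≡34, 17²≡30, 18²≡28 (mod 37).
So the quadratic residues mod 37 are {1, 3, 4, 7, 9, 10, 11, 12, 16, 21, 25, 26, 27, 28, 30, 33, 34, 36}.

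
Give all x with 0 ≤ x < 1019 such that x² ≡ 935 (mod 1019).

311, 708

Since 1019 ≡ 3 (mod 4), a square root of 935 is 935^((1019+1)/4) = 935^255 mod 1019.
Repeated squaring: 935^2≡942, 935^4≡834, 935^8≡598, 935^16≡954, 935^32≡149, 935^64≡802, 935^128≡215 (mod 1019).
935^255 = 935^(128+64+32+16+8+4+2+1) ≡ 311 (mod 1019).
Check: 311² = 96721 ≡ 935 (mod 1019). The two roots are 311 and 708.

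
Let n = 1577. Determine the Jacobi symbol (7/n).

Reciprocity: 7 ≡ 3 and 1577 ≡ 1 (mod 4), so (7/1577) = +(1577/7).
Reduce top mod 7: now compute (2/7).
Pull out 2: since 7 ≡ 7 (mod 8), (2/7) = +1.
Reached (1/7) = 1. Collecting the sign flips along the way, the symbol is +1.

1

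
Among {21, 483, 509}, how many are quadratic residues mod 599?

1

(21/599) = -1 → non-residue.
(483/599) = +1 → QR.
(509/599) = -1 → non-residue.
Total quadratic residues among the 3: 1.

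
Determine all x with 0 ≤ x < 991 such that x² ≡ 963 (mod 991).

178, 813

Since 991 ≡ 3 (mod 4), a square root of 963 is 963^((991+1)/4) = 963^248 mod 991.
Repeated squaring: 963^2≡784, 963^4≡236, 963^8≡200, 963^16≡360, 963^32≡770, 963^64≡282, 963^128≡244 (mod 991).
963^248 = 963^(128+64+32+16+8) ≡ 813 (mod 991).
Check: 813² = 660969 ≡ 963 (mod 991). The two roots are 178 and 813.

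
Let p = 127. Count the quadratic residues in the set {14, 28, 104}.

1

(14/127) = -1 → non-residue.
(28/127) = -1 → non-residue.
(104/127) = +1 → QR.
Total quadratic residues among the 3: 1.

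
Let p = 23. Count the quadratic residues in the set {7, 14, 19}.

0

(7/23) = -1 → non-residue.
(14/23) = -1 → non-residue.
(19/23) = -1 → non-residue.
Total quadratic residues among the 3: 0.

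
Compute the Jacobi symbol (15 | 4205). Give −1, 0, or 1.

0

Reciprocity: 15 ≡ 3 and 4205 ≡ 1 (mod 4), so (15/4205) = +(4205/15).
Reduce top mod 15: now compute (5/15).
Reciprocity: 5 ≡ 1 and 15 ≡ 3 (mod 4), so (5/15) = +(15/5).
Reduce top mod 5: now compute (0/5).
Top reduces to 0: gcd > 1, so the symbol is 0.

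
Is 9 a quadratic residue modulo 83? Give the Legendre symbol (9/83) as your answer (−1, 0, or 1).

1

Euler's criterion: (9/83) ≡ 9^41 (mod 83).
9^2 ≡ 81 (mod 83)
9^4 ≡ 4 (mod 83)
9^8 ≡ 16 (mod 83)
9^16 ≡ 7 (mod 83)
9^32 ≡ 49 (mod 83)
9^41 = 9^(32+8+1) ≡ 1 (mod 83).
Result is 1, so (9/83) = 1.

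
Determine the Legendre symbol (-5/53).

-1

Euler's criterion: (-5/53) ≡ 48^26 (mod 53).
48^2 ≡ 25 (mod 53)
48^4 ≡ 42 (mod 53)
48^8 ≡ 15 (mod 53)
48^16 ≡ 13 (mod 53)
48^26 = 48^(16+8+2) ≡ 52 (mod 53).
Result is 52 ≡ −1, so (-5/53) = −1.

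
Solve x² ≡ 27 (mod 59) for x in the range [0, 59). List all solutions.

Since 59 ≡ 3 (mod 4), a square root of 27 is 27^((59+1)/4) = 27^15 mod 59.
Repeated squaring: 27^2≡21, 27^4≡28, 27^8≡17 (mod 59).
27^15 = 27^(8+4+2+1) ≡ 26 (mod 59).
Check: 26² = 676 ≡ 27 (mod 59). The two roots are 26 and 33.

26, 33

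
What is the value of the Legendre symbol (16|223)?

Pull out 2^4: since 223 ≡ 7 (mod 8), (2/223) = +1, so (2/223)^4 = +1.
Reached (1/223) = 1. Collecting the sign flips along the way, the symbol is +1.

1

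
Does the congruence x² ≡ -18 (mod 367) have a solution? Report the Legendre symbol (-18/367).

First reduce: -18 ≡ 349 (mod 367).
Reciprocity: 349 ≡ 1 and 367 ≡ 3 (mod 4), so (349/367) = +(367/349).
Reduce top mod 349: now compute (18/349).
Pull out 2: since 349 ≡ 5 (mod 8), (2/349) = -1.
Reciprocity: 9 ≡ 1 and 349 ≡ 1 (mod 4), so (9/349) = +(349/9).
Reduce top mod 9: now compute (7/9).
Reciprocity: 7 ≡ 3 and 9 ≡ 1 (mod 4), so (7/9) = +(9/7).
Reduce top mod 7: now compute (2/7).
Pull out 2: since 7 ≡ 7 (mod 8), (2/7) = +1.
Reached (1/7) = 1. Collecting the sign flips along the way, the symbol is -1.

-1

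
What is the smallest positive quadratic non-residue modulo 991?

(2/991) = +1, so 2 is a residue.
(3/991) = −1, so 3 is the smallest positive non-residue mod 991.

3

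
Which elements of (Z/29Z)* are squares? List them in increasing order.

Square k = 1,…,14 (k and 29−k give the same square):
1²=1, 2²=4, 3²=9, 4²=16, 5²=25, 6²≡7, 7²≡20, 8²≡6, 9²≡23, 10²≡13, 11²≡5, 12²≡28, 13²≡24, 14²≡22 (mod 29).
So the quadratic residues mod 29 are {1, 4, 5, 6, 7, 9, 13, 16, 20, 22, 23, 24, 25, 28}.

1 4 5 6 7 9 13 16 20 22 23 24 25 28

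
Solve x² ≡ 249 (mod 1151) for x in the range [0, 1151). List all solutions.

348, 803

Since 1151 ≡ 3 (mod 4), a square root of 249 is 249^((1151+1)/4) = 249^288 mod 1151.
Repeated squaring: 249^2≡998, 249^4≡389, 249^8≡540, 249^16≡397, 249^32≡1073, 249^64≡329, 249^128≡47, 249^256≡1058 (mod 1151).
249^288 = 249^(256+32) ≡ 348 (mod 1151).
Check: 348² = 121104 ≡ 249 (mod 1151). The two roots are 348 and 803.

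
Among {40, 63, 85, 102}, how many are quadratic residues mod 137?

1

(40/137) = -1 → non-residue.
(63/137) = +1 → QR.
(85/137) = -1 → non-residue.
(102/137) = -1 → non-residue.
Total quadratic residues among the 4: 1.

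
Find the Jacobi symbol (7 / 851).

Reciprocity: 7 ≡ 3 and 851 ≡ 3 (mod 4), so (7/851) = −(851/7).
Reduce top mod 7: now compute (4/7).
Pull out 2^2: since 7 ≡ 7 (mod 8), (2/7) = +1, so (2/7)^2 = +1.
Reached (1/7) = 1. Collecting the sign flips along the way, the symbol is -1.

-1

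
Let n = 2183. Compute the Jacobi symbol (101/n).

Reciprocity: 101 ≡ 1 and 2183 ≡ 3 (mod 4), so (101/2183) = +(2183/101).
Reduce top mod 101: now compute (62/101).
Pull out 2: since 101 ≡ 5 (mod 8), (2/101) = -1.
Reciprocity: 31 ≡ 3 and 101 ≡ 1 (mod 4), so (31/101) = +(101/31).
Reduce top mod 31: now compute (8/31).
Pull out 2^3: since 31 ≡ 7 (mod 8), (2/31) = +1, so (2/31)^3 = +1.
Reached (1/31) = 1. Collecting the sign flips along the way, the symbol is -1.

-1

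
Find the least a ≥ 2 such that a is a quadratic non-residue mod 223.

(2/223) = +1, so 2 is a residue.
(3/223) = −1, so 3 is the smallest positive non-residue mod 223.

3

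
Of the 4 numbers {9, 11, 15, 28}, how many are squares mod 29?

2

(9/29) = +1 → QR.
(11/29) = -1 → non-residue.
(15/29) = -1 → non-residue.
(28/29) = +1 → QR.
Total quadratic residues among the 4: 2.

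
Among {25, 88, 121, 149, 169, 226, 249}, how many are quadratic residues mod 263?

6

(25/263) = +1 → QR.
(88/263) = +1 → QR.
(121/263) = +1 → QR.
(149/263) = +1 → QR.
(169/263) = +1 → QR.
(226/263) = -1 → non-residue.
(249/263) = +1 → QR.
Total quadratic residues among the 7: 6.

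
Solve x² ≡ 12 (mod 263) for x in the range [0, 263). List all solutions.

Since 263 ≡ 3 (mod 4), a square root of 12 is 12^((263+1)/4) = 12^66 mod 263.
Repeated squaring: 12^2≡144, 12^4≡222, 12^8≡103, 12^16≡89, 12^32≡31, 12^64≡172 (mod 263).
12^66 = 12^(64+2) ≡ 46 (mod 263).
Check: 46² = 2116 ≡ 12 (mod 263). The two roots are 46 and 217.

46, 217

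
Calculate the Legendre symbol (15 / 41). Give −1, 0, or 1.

-1

Euler's criterion: (15/41) ≡ 15^20 (mod 41).
15^2 ≡ 20 (mod 41)
15^4 ≡ 31 (mod 41)
15^8 ≡ 18 (mod 41)
15^16 ≡ 37 (mod 41)
15^20 = 15^(16+4) ≡ 40 (mod 41).
Result is 40 ≡ −1, so (15/41) = −1.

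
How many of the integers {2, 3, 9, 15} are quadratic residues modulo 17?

(2/17) = +1 → QR.
(3/17) = -1 → non-residue.
(9/17) = +1 → QR.
(15/17) = +1 → QR.
Total quadratic residues among the 4: 3.

3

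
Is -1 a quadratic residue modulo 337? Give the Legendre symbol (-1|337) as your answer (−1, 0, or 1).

1

Euler's criterion: (-1/337) ≡ 336^168 (mod 337).
336^2 ≡ 1 (mod 337)
336^4 ≡ 1 (mod 337)
336^8 ≡ 1 (mod 337)
336^16 ≡ 1 (mod 337)
336^32 ≡ 1 (mod 337)
336^64 ≡ 1 (mod 337)
336^128 ≡ 1 (mod 337)
336^168 = 336^(128+32+8) ≡ 1 (mod 337).
Result is 1, so (-1/337) = 1.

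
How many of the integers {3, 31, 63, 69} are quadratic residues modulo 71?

1

(3/71) = +1 → QR.
(31/71) = -1 → non-residue.
(63/71) = -1 → non-residue.
(69/71) = -1 → non-residue.
Total quadratic residues among the 4: 1.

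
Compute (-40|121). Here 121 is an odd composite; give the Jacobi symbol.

First reduce: -40 ≡ 81 (mod 121).
Reciprocity: 81 ≡ 1 and 121 ≡ 1 (mod 4), so (81/121) = +(121/81).
Reduce top mod 81: now compute (40/81).
Pull out 2^3: since 81 ≡ 1 (mod 8), (2/81) = +1, so (2/81)^3 = +1.
Reciprocity: 5 ≡ 1 and 81 ≡ 1 (mod 4), so (5/81) = +(81/5).
Reduce top mod 5: now compute (1/5).
Reached (1/5) = 1. Collecting the sign flips along the way, the symbol is +1.

1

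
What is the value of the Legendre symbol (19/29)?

Reciprocity: 19 ≡ 3 and 29 ≡ 1 (mod 4), so (19/29) = +(29/19).
Reduce top mod 19: now compute (10/19).
Pull out 2: since 19 ≡ 3 (mod 8), (2/19) = -1.
Reciprocity: 5 ≡ 1 and 19 ≡ 3 (mod 4), so (5/19) = +(19/5).
Reduce top mod 5: now compute (4/5).
Pull out 2^2: since 5 ≡ 5 (mod 8), (2/5) = -1, so (2/5)^2 = +1.
Reached (1/5) = 1. Collecting the sign flips along the way, the symbol is -1.

-1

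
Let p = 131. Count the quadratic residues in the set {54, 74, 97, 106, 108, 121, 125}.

4

(54/131) = -1 → non-residue.
(74/131) = +1 → QR.
(97/131) = -1 → non-residue.
(106/131) = -1 → non-residue.
(108/131) = +1 → QR.
(121/131) = +1 → QR.
(125/131) = +1 → QR.
Total quadratic residues among the 7: 4.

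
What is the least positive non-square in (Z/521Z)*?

3

(2/521) = +1, so 2 is a residue.
(3/521) = −1, so 3 is the smallest positive non-residue mod 521.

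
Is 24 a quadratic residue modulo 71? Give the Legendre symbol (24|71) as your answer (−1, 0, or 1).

1

Euler's criterion: (24/71) ≡ 24^35 (mod 71).
24^2 ≡ 8 (mod 71)
24^4 ≡ 64 (mod 71)
24^8 ≡ 49 (mod 71)
24^16 ≡ 58 (mod 71)
24^32 ≡ 27 (mod 71)
24^35 = 24^(32+2+1) ≡ 1 (mod 71).
Result is 1, so (24/71) = 1.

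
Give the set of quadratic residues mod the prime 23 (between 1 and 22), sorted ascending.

Square k = 1,…,11 (k and 23−k give the same square):
1²=1, 2²=4, 3²=9, 4²=16, 5²≡2, 6²≡13, 7²≡3, 8²≡18, 9²≡12, 10²≡8, 11²≡6 (mod 23).
So the quadratic residues mod 23 are {1, 2, 3, 4, 6, 8, 9, 12, 13, 16, 18}.

1, 2, 3, 4, 6, 8, 9, 12, 13, 16, 18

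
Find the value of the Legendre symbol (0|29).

0

Top reduces to 0: gcd > 1, so the symbol is 0.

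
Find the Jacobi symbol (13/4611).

1

Reciprocity: 13 ≡ 1 and 4611 ≡ 3 (mod 4), so (13/4611) = +(4611/13).
Reduce top mod 13: now compute (9/13).
Reciprocity: 9 ≡ 1 and 13 ≡ 1 (mod 4), so (9/13) = +(13/9).
Reduce top mod 9: now compute (4/9).
Pull out 2^2: since 9 ≡ 1 (mod 8), (2/9) = +1, so (2/9)^2 = +1.
Reached (1/9) = 1. Collecting the sign flips along the way, the symbol is +1.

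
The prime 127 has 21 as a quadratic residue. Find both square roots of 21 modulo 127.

23, 104

Since 127 ≡ 3 (mod 4), a square root of 21 is 21^((127+1)/4) = 21^32 mod 127.
Repeated squaring: 21^2≡60, 21^4≡44, 21^8≡31, 21^16≡72, 21^32≡104 (mod 127).
21^32 = 21^(32) ≡ 104 (mod 127).
Check: 104² = 10816 ≡ 21 (mod 127). The two roots are 23 and 104.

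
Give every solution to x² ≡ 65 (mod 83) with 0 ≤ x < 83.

27, 56

Since 83 ≡ 3 (mod 4), a square root of 65 is 65^((83+1)/4) = 65^21 mod 83.
Repeated squaring: 65^2≡75, 65^4≡64, 65^8≡29, 65^16≡11 (mod 83).
65^21 = 65^(16+4+1) ≡ 27 (mod 83).
Check: 27² = 729 ≡ 65 (mod 83). The two roots are 27 and 56.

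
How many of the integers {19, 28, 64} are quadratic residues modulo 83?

2

(19/83) = -1 → non-residue.
(28/83) = +1 → QR.
(64/83) = +1 → QR.
Total quadratic residues among the 3: 2.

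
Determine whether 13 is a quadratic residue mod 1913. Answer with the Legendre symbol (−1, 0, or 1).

Reciprocity: 13 ≡ 1 and 1913 ≡ 1 (mod 4), so (13/1913) = +(1913/13).
Reduce top mod 13: now compute (2/13).
Pull out 2: since 13 ≡ 5 (mod 8), (2/13) = -1.
Reached (1/13) = 1. Collecting the sign flips along the way, the symbol is -1.

-1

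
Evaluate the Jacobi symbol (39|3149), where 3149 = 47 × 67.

-1

Reciprocity: 39 ≡ 3 and 3149 ≡ 1 (mod 4), so (39/3149) = +(3149/39).
Reduce top mod 39: now compute (29/39).
Reciprocity: 29 ≡ 1 and 39 ≡ 3 (mod 4), so (29/39) = +(39/29).
Reduce top mod 29: now compute (10/29).
Pull out 2: since 29 ≡ 5 (mod 8), (2/29) = -1.
Reciprocity: 5 ≡ 1 and 29 ≡ 1 (mod 4), so (5/29) = +(29/5).
Reduce top mod 5: now compute (4/5).
Pull out 2^2: since 5 ≡ 5 (mod 8), (2/5) = -1, so (2/5)^2 = +1.
Reached (1/5) = 1. Collecting the sign flips along the way, the symbol is -1.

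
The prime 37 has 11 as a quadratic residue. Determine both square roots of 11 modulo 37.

37 ≡ 1 (mod 4), so we find a root by search.
Trying successive values, 14² = 196 ≡ 11 (mod 37). The other root is 37 − 14 = 23.

14, 23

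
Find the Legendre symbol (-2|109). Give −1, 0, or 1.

Euler's criterion: (-2/109) ≡ 107^54 (mod 109).
107^2 ≡ 4 (mod 109)
107^4 ≡ 16 (mod 109)
107^8 ≡ 38 (mod 109)
107^16 ≡ 27 (mod 109)
107^32 ≡ 75 (mod 109)
107^54 = 107^(32+16+4+2) ≡ 108 (mod 109).
Result is 108 ≡ −1, so (-2/109) = −1.

-1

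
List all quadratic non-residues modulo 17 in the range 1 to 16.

Square k = 1,…,8 (k and 17−k give the same square):
1²=1, 2²=4, 3²=9, 4²=16, 5²≡8, 6²≡2, 7²≡15, 8²≡13 (mod 17).
The residues are {1, 2, 4, 8, 9, 13, 15, 16}; the non-residues are the remaining 8 nonzero classes.

3, 5, 6, 7, 10, 11, 12, 14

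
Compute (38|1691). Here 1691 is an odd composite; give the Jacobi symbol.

Pull out 2: since 1691 ≡ 3 (mod 8), (2/1691) = -1.
Reciprocity: 19 ≡ 3 and 1691 ≡ 3 (mod 4), so (19/1691) = −(1691/19).
Reduce top mod 19: now compute (0/19).
Top reduces to 0: gcd > 1, so the symbol is 0.

0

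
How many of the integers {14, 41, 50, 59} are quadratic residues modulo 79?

1

(14/79) = -1 → non-residue.
(41/79) = -1 → non-residue.
(50/79) = +1 → QR.
(59/79) = -1 → non-residue.
Total quadratic residues among the 4: 1.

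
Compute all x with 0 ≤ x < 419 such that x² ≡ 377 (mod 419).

193, 226

Since 419 ≡ 3 (mod 4), a square root of 377 is 377^((419+1)/4) = 377^105 mod 419.
Repeated squaring: 377^2≡88, 377^4≡202, 377^8≡161, 377^16≡362, 377^32≡316, 377^64≡134 (mod 419).
377^105 = 377^(64+32+8+1) ≡ 226 (mod 419).
Check: 226² = 51076 ≡ 377 (mod 419). The two roots are 193 and 226.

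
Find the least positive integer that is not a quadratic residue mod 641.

(2/641) = +1, so 2 is a residue.
(3/641) = −1, so 3 is the smallest positive non-residue mod 641.

3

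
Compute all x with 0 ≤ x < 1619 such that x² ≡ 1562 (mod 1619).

Since 1619 ≡ 3 (mod 4), a square root of 1562 is 1562^((1619+1)/4) = 1562^405 mod 1619.
Repeated squaring: 1562^2≡11, 1562^4≡121, 1562^8≡70, 1562^16≡43, 1562^32≡230, 1562^64≡1092, 1562^128≡880, 1562^256≡518 (mod 1619).
1562^405 = 1562^(256+128+16+4+1) ≡ 622 (mod 1619).
Check: 622² = 386884 ≡ 1562 (mod 1619). The two roots are 622 and 997.

622, 997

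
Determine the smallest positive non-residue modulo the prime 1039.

(2/1039) = +1, so 2 is a residue.
(3/1039) = −1, so 3 is the smallest positive non-residue mod 1039.

3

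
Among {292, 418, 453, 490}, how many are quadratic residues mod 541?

2

(292/541) = -1 → non-residue.
(418/541) = +1 → QR.
(453/541) = +1 → QR.
(490/541) = -1 → non-residue.
Total quadratic residues among the 4: 2.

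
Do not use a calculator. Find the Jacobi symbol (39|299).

Reciprocity: 39 ≡ 3 and 299 ≡ 3 (mod 4), so (39/299) = −(299/39).
Reduce top mod 39: now compute (26/39).
Pull out 2: since 39 ≡ 7 (mod 8), (2/39) = +1.
Reciprocity: 13 ≡ 1 and 39 ≡ 3 (mod 4), so (13/39) = +(39/13).
Reduce top mod 13: now compute (0/13).
Top reduces to 0: gcd > 1, so the symbol is 0.

0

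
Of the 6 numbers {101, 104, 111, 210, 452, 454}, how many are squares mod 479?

1

(101/479) = -1 → non-residue.
(104/479) = -1 → non-residue.
(111/479) = -1 → non-residue.
(210/479) = +1 → QR.
(452/479) = -1 → non-residue.
(454/479) = -1 → non-residue.
Total quadratic residues among the 6: 1.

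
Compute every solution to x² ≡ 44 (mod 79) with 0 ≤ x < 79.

Since 79 ≡ 3 (mod 4), a square root of 44 is 44^((79+1)/4) = 44^20 mod 79.
Repeated squaring: 44^2≡40, 44^4≡20, 44^8≡5, 44^16≡25 (mod 79).
44^20 = 44^(16+4) ≡ 26 (mod 79).
Check: 26² = 676 ≡ 44 (mod 79). The two roots are 26 and 53.

26, 53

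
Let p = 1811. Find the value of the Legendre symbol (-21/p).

-1

First reduce: -21 ≡ 1790 (mod 1811).
Pull out 2: since 1811 ≡ 3 (mod 8), (2/1811) = -1.
Reciprocity: 895 ≡ 3 and 1811 ≡ 3 (mod 4), so (895/1811) = −(1811/895).
Reduce top mod 895: now compute (21/895).
Reciprocity: 21 ≡ 1 and 895 ≡ 3 (mod 4), so (21/895) = +(895/21).
Reduce top mod 21: now compute (13/21).
Reciprocity: 13 ≡ 1 and 21 ≡ 1 (mod 4), so (13/21) = +(21/13).
Reduce top mod 13: now compute (8/13).
Pull out 2^3: since 13 ≡ 5 (mod 8), (2/13) = -1, so (2/13)^3 = -1.
Reached (1/13) = 1. Collecting the sign flips along the way, the symbol is -1.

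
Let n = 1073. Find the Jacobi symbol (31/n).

Reciprocity: 31 ≡ 3 and 1073 ≡ 1 (mod 4), so (31/1073) = +(1073/31).
Reduce top mod 31: now compute (19/31).
Reciprocity: 19 ≡ 3 and 31 ≡ 3 (mod 4), so (19/31) = −(31/19).
Reduce top mod 19: now compute (12/19).
Pull out 2^2: since 19 ≡ 3 (mod 8), (2/19) = -1, so (2/19)^2 = +1.
Reciprocity: 3 ≡ 3 and 19 ≡ 3 (mod 4), so (3/19) = −(19/3).
Reduce top mod 3: now compute (1/3).
Reached (1/3) = 1. Collecting the sign flips along the way, the symbol is +1.

1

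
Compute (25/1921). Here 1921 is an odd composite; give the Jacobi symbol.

Reciprocity: 25 ≡ 1 and 1921 ≡ 1 (mod 4), so (25/1921) = +(1921/25).
Reduce top mod 25: now compute (21/25).
Reciprocity: 21 ≡ 1 and 25 ≡ 1 (mod 4), so (21/25) = +(25/21).
Reduce top mod 21: now compute (4/21).
Pull out 2^2: since 21 ≡ 5 (mod 8), (2/21) = -1, so (2/21)^2 = +1.
Reached (1/21) = 1. Collecting the sign flips along the way, the symbol is +1.

1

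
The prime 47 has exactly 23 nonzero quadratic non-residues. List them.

Square k = 1,…,23 (k and 47−k give the same square):
1²=1, 2²=4, 3²=9, 4²=16, 5²=25, 6²=36, 7²≡2, 8²≡17, 9²≡34, 10²≡6, 11²≡27, 12²≡3, 13²≡28, 14²≡8, 15²≡37, 16²≡21, 17²≡7, 18²≡42, 19²≡32, 20²≡24, 21²≡18, 22²≡14, 23²≡12 (mod 47).
The residues are {1, 2, 3, 4, 6, 7, 8, 9, 12, 14, 16, 17, 18, 21, 24, 25, 27, 28, 32, 34, 36, 37, 42}; the non-residues are the remaining 23 nonzero classes.

5, 10, 11, 13, 15, 19, 20, 22, 23, 26, 29, 30, 31, 33, 35, 38, 39, 40, 41, 43, 44, 45, 46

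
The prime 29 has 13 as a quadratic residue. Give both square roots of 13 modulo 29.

10, 19

29 ≡ 1 (mod 4), so we find a root by search.
Trying successive values, 10² = 100 ≡ 13 (mod 29). The other root is 29 − 10 = 19.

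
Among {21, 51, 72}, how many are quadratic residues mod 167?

(21/167) = +1 → QR.
(51/167) = -1 → non-residue.
(72/167) = +1 → QR.
Total quadratic residues among the 3: 2.

2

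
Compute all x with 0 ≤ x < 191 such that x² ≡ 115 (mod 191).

Since 191 ≡ 3 (mod 4), a square root of 115 is 115^((191+1)/4) = 115^48 mod 191.
Repeated squaring: 115^2≡46, 115^4≡15, 115^8≡34, 115^16≡10, 115^32≡100 (mod 191).
115^48 = 115^(32+16) ≡ 45 (mod 191).
Check: 45² = 2025 ≡ 115 (mod 191). The two roots are 45 and 146.

45, 146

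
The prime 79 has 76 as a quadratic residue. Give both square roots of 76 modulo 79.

32, 47

Since 79 ≡ 3 (mod 4), a square root of 76 is 76^((79+1)/4) = 76^20 mod 79.
Repeated squaring: 76^2≡9, 76^4≡2, 76^8≡4, 76^16≡16 (mod 79).
76^20 = 76^(16+4) ≡ 32 (mod 79).
Check: 32² = 1024 ≡ 76 (mod 79). The two roots are 32 and 47.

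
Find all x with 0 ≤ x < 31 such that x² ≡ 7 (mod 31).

10, 21

Since 31 ≡ 3 (mod 4), a square root of 7 is 7^((31+1)/4) = 7^8 mod 31.
Repeated squaring: 7^2≡18, 7^4≡14, 7^8≡10 (mod 31).
7^8 = 7^(8) ≡ 10 (mod 31).
Check: 10² = 100 ≡ 7 (mod 31). The two roots are 10 and 21.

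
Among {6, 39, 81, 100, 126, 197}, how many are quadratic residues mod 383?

4

(6/383) = +1 → QR.
(39/383) = -1 → non-residue.
(81/383) = +1 → QR.
(100/383) = +1 → QR.
(126/383) = +1 → QR.
(197/383) = -1 → non-residue.
Total quadratic residues among the 6: 4.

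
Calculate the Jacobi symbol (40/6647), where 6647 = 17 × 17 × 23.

Pull out 2^3: since 6647 ≡ 7 (mod 8), (2/6647) = +1, so (2/6647)^3 = +1.
Reciprocity: 5 ≡ 1 and 6647 ≡ 3 (mod 4), so (5/6647) = +(6647/5).
Reduce top mod 5: now compute (2/5).
Pull out 2: since 5 ≡ 5 (mod 8), (2/5) = -1.
Reached (1/5) = 1. Collecting the sign flips along the way, the symbol is -1.

-1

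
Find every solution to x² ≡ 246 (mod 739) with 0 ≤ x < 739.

Since 739 ≡ 3 (mod 4), a square root of 246 is 246^((739+1)/4) = 246^185 mod 739.
Repeated squaring: 246^2≡657, 246^4≡73, 246^8≡156, 246^16≡688, 246^32≡384, 246^64≡395, 246^128≡96 (mod 739).
246^185 = 246^(128+32+16+8+1) ≡ 279 (mod 739).
Check: 279² = 77841 ≡ 246 (mod 739). The two roots are 279 and 460.

279, 460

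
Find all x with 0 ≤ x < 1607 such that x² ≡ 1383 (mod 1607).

105, 1502

Since 1607 ≡ 3 (mod 4), a square root of 1383 is 1383^((1607+1)/4) = 1383^402 mod 1607.
Repeated squaring: 1383^2≡359, 1383^4≡321, 1383^8≡193, 1383^16≡288, 1383^32≡987, 1383^64≡327, 1383^128≡867, 1383^256≡1220 (mod 1607).
1383^402 = 1383^(256+128+16+2) ≡ 105 (mod 1607).
Check: 105² = 11025 ≡ 1383 (mod 1607). The two roots are 105 and 1502.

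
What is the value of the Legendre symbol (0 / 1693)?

0

Top reduces to 0: gcd > 1, so the symbol is 0.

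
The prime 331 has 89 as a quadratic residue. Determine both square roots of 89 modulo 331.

163, 168

Since 331 ≡ 3 (mod 4), a square root of 89 is 89^((331+1)/4) = 89^83 mod 331.
Repeated squaring: 89^2≡308, 89^4≡198, 89^8≡146, 89^16≡132, 89^32≡212, 89^64≡259 (mod 331).
89^83 = 89^(64+16+2+1) ≡ 163 (mod 331).
Check: 163² = 26569 ≡ 89 (mod 331). The two roots are 163 and 168.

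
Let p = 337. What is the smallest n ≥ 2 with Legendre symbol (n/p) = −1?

(2/337) = +1, so 2 is a residue.
(3/337) = +1, so 3 is a residue.
(4/337) = +1, so 4 is a residue.
(5/337) = −1, so 5 is the smallest positive non-residue mod 337.

5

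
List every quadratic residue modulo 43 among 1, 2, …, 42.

Square k = 1,…,21 (k and 43−k give the same square):
1²=1, 2²=4, 3²=9, 4²=16, 5²=25, 6²=36, 7²≡6, 8²≡21, 9²≡38, 10²≡14, 11²≡35, 12²≡15, 13²≡40, 14²≡24, 15²≡10, 16²≡41, 17²≡31, 18²≡23, 19²≡17, 20²≡13, 21²≡11 (mod 43).
So the quadratic residues mod 43 are {1, 4, 6, 9, 10, 11, 13, 14, 15, 16, 17, 21, 23, 24, 25, 31, 35, 36, 38, 40, 41}.

1 4 6 9 10 11 13 14 15 16 17 21 23 24 25 31 35 36 38 40 41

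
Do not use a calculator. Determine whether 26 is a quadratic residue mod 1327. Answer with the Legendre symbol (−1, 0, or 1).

1

Pull out 2: since 1327 ≡ 7 (mod 8), (2/1327) = +1.
Reciprocity: 13 ≡ 1 and 1327 ≡ 3 (mod 4), so (13/1327) = +(1327/13).
Reduce top mod 13: now compute (1/13).
Reached (1/13) = 1. Collecting the sign flips along the way, the symbol is +1.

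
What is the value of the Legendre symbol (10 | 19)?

-1

Euler's criterion: (10/19) ≡ 10^9 (mod 19).
10^2 ≡ 5 (mod 19)
10^4 ≡ 6 (mod 19)
10^8 ≡ 17 (mod 19)
10^9 = 10^(8+1) ≡ 18 (mod 19).
Result is 18 ≡ −1, so (10/19) = −1.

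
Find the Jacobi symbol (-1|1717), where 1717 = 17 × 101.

First reduce: -1 ≡ 1716 (mod 1717).
Pull out 2^2: since 1717 ≡ 5 (mod 8), (2/1717) = -1, so (2/1717)^2 = +1.
Reciprocity: 429 ≡ 1 and 1717 ≡ 1 (mod 4), so (429/1717) = +(1717/429).
Reduce top mod 429: now compute (1/429).
Reached (1/429) = 1. Collecting the sign flips along the way, the symbol is +1.

1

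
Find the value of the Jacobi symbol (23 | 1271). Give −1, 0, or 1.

Reciprocity: 23 ≡ 3 and 1271 ≡ 3 (mod 4), so (23/1271) = −(1271/23).
Reduce top mod 23: now compute (6/23).
Pull out 2: since 23 ≡ 7 (mod 8), (2/23) = +1.
Reciprocity: 3 ≡ 3 and 23 ≡ 3 (mod 4), so (3/23) = −(23/3).
Reduce top mod 3: now compute (2/3).
Pull out 2: since 3 ≡ 3 (mod 8), (2/3) = -1.
Reached (1/3) = 1. Collecting the sign flips along the way, the symbol is -1.

-1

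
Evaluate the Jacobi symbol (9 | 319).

Reciprocity: 9 ≡ 1 and 319 ≡ 3 (mod 4), so (9/319) = +(319/9).
Reduce top mod 9: now compute (4/9).
Pull out 2^2: since 9 ≡ 1 (mod 8), (2/9) = +1, so (2/9)^2 = +1.
Reached (1/9) = 1. Collecting the sign flips along the way, the symbol is +1.

1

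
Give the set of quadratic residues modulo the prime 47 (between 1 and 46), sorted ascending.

1, 2, 3, 4, 6, 7, 8, 9, 12, 14, 16, 17, 18, 21, 24, 25, 27, 28, 32, 34, 36, 37, 42

Square k = 1,…,23 (k and 47−k give the same square):
1²=1, 2²=4, 3²=9, 4²=16, 5²=25, 6²=36, 7²≡2, 8²≡17, 9²≡34, 10²≡6, 11²≡27, 12²≡3, 13²≡28, 14²≡8, 15²≡37, 16²≡21, 17²≡7, 18²≡42, 19²≡32, 20²≡24, 21²≡18, 22²≡14, 23²≡12 (mod 47).
So the quadratic residues mod 47 are {1, 2, 3, 4, 6, 7, 8, 9, 12, 14, 16, 17, 18, 21, 24, 25, 27, 28, 32, 34, 36, 37, 42}.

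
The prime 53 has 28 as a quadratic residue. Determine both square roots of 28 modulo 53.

53 ≡ 1 (mod 4), so we find a root by search.
Trying successive values, 9² = 81 ≡ 28 (mod 53). The other root is 53 − 9 = 44.

9, 44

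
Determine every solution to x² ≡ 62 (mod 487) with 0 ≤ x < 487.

190, 297

Since 487 ≡ 3 (mod 4), a square root of 62 is 62^((487+1)/4) = 62^122 mod 487.
Repeated squaring: 62^2≡435, 62^4≡269, 62^8≡285, 62^16≡383, 62^32≡102, 62^64≡177 (mod 487).
62^122 = 62^(64+32+16+8+2) ≡ 297 (mod 487).
Check: 297² = 88209 ≡ 62 (mod 487). The two roots are 190 and 297.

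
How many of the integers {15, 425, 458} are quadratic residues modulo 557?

(15/557) = +1 → QR.
(425/557) = +1 → QR.
(458/557) = -1 → non-residue.
Total quadratic residues among the 3: 2.

2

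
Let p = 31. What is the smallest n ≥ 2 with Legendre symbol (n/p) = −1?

(2/31) = +1, so 2 is a residue.
(3/31) = −1, so 3 is the smallest positive non-residue mod 31.

3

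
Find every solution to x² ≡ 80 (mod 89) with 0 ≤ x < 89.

89 ≡ 1 (mod 4), so we find a root by search.
Trying successive values, 13² = 169 ≡ 80 (mod 89). The other root is 89 − 13 = 76.

13, 76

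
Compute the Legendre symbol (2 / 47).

1

Pull out 2: since 47 ≡ 7 (mod 8), (2/47) = +1.
Reached (1/47) = 1. Collecting the sign flips along the way, the symbol is +1.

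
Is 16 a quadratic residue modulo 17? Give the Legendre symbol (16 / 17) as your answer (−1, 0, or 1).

Euler's criterion: (16/17) ≡ 16^8 (mod 17).
16^2 ≡ 1 (mod 17)
16^4 ≡ 1 (mod 17)
16^8 ≡ 1 (mod 17)
16^8 = 16^(8) ≡ 1 (mod 17).
Result is 1, so (16/17) = 1.

1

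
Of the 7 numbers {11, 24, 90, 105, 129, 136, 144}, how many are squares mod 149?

3

(11/149) = -1 → non-residue.
(24/149) = +1 → QR.
(90/149) = -1 → non-residue.
(105/149) = -1 → non-residue.
(129/149) = +1 → QR.
(136/149) = -1 → non-residue.
(144/149) = +1 → QR.
Total quadratic residues among the 7: 3.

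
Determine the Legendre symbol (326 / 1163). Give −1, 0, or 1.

Euler's criterion: (326/1163) ≡ 326^581 (mod 1163).
326^2 ≡ 443 (mod 1163)
326^4 ≡ 865 (mod 1163)
326^8 ≡ 416 (mod 1163)
326^16 ≡ 932 (mod 1163)
326^32 ≡ 1026 (mod 1163)
326^64 ≡ 161 (mod 1163)
326^128 ≡ 335 (mod 1163)
326^256 ≡ 577 (mod 1163)
326^512 ≡ 311 (mod 1163)
326^581 = 326^(512+64+4+1) ≡ 1 (mod 1163).
Result is 1, so (326/1163) = 1.

1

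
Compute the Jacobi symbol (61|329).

Reciprocity: 61 ≡ 1 and 329 ≡ 1 (mod 4), so (61/329) = +(329/61).
Reduce top mod 61: now compute (24/61).
Pull out 2^3: since 61 ≡ 5 (mod 8), (2/61) = -1, so (2/61)^3 = -1.
Reciprocity: 3 ≡ 3 and 61 ≡ 1 (mod 4), so (3/61) = +(61/3).
Reduce top mod 3: now compute (1/3).
Reached (1/3) = 1. Collecting the sign flips along the way, the symbol is -1.

-1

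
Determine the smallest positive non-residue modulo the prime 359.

7

(2/359) = +1, so 2 is a residue.
(3/359) = +1, so 3 is a residue.
(4/359) = +1, so 4 is a residue.
(5/359) = +1, so 5 is a residue.
(6/359) = +1, so 6 is a residue.
(7/359) = −1, so 7 is the smallest positive non-residue mod 359.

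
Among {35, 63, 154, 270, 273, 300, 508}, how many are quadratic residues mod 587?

(35/587) = -1 → non-residue.
(63/587) = +1 → QR.
(154/587) = +1 → QR.
(270/587) = +1 → QR.
(273/587) = -1 → non-residue.
(300/587) = +1 → QR.
(508/587) = -1 → non-residue.
Total quadratic residues among the 7: 4.

4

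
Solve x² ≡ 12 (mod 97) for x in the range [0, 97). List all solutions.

97 ≡ 1 (mod 4), so we find a root by search.
Trying successive values, 20² = 400 ≡ 12 (mod 97). The other root is 97 − 20 = 77.

20, 77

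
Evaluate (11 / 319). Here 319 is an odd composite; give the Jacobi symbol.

Reciprocity: 11 ≡ 3 and 319 ≡ 3 (mod 4), so (11/319) = −(319/11).
Reduce top mod 11: now compute (0/11).
Top reduces to 0: gcd > 1, so the symbol is 0.

0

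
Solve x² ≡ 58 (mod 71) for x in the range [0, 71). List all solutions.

22, 49

Since 71 ≡ 3 (mod 4), a square root of 58 is 58^((71+1)/4) = 58^18 mod 71.
Repeated squaring: 58^2≡27, 58^4≡19, 58^8≡6, 58^16≡36 (mod 71).
58^18 = 58^(16+2) ≡ 49 (mod 71).
Check: 49² = 2401 ≡ 58 (mod 71). The two roots are 22 and 49.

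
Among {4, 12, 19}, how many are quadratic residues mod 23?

(4/23) = +1 → QR.
(12/23) = +1 → QR.
(19/23) = -1 → non-residue.
Total quadratic residues among the 3: 2.

2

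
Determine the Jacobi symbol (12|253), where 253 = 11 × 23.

Pull out 2^2: since 253 ≡ 5 (mod 8), (2/253) = -1, so (2/253)^2 = +1.
Reciprocity: 3 ≡ 3 and 253 ≡ 1 (mod 4), so (3/253) = +(253/3).
Reduce top mod 3: now compute (1/3).
Reached (1/3) = 1. Collecting the sign flips along the way, the symbol is +1.

1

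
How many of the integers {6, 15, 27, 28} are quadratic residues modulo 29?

2

(6/29) = +1 → QR.
(15/29) = -1 → non-residue.
(27/29) = -1 → non-residue.
(28/29) = +1 → QR.
Total quadratic residues among the 4: 2.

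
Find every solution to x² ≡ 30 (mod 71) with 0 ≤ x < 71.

Since 71 ≡ 3 (mod 4), a square root of 30 is 30^((71+1)/4) = 30^18 mod 71.
Repeated squaring: 30^2≡48, 30^4≡32, 30^8≡30, 30^16≡48 (mod 71).
30^18 = 30^(16+2) ≡ 32 (mod 71).
Check: 32² = 1024 ≡ 30 (mod 71). The two roots are 32 and 39.

32, 39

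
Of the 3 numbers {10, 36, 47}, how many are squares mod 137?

(10/137) = -1 → non-residue.
(36/137) = +1 → QR.
(47/137) = -1 → non-residue.
Total quadratic residues among the 3: 1.

1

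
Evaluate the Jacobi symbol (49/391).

1

Reciprocity: 49 ≡ 1 and 391 ≡ 3 (mod 4), so (49/391) = +(391/49).
Reduce top mod 49: now compute (48/49).
Pull out 2^4: since 49 ≡ 1 (mod 8), (2/49) = +1, so (2/49)^4 = +1.
Reciprocity: 3 ≡ 3 and 49 ≡ 1 (mod 4), so (3/49) = +(49/3).
Reduce top mod 3: now compute (1/3).
Reached (1/3) = 1. Collecting the sign flips along the way, the symbol is +1.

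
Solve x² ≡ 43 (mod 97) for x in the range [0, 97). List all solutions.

25, 72

97 ≡ 1 (mod 4), so we find a root by search.
Trying successive values, 25² = 625 ≡ 43 (mod 97). The other root is 97 − 25 = 72.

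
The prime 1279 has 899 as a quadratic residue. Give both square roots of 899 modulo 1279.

Since 1279 ≡ 3 (mod 4), a square root of 899 is 899^((1279+1)/4) = 899^320 mod 1279.
Repeated squaring: 899^2≡1152, 899^4≡781, 899^8≡1157, 899^16≡815, 899^32≡424, 899^64≡716, 899^128≡1056, 899^256≡1127 (mod 1279).
899^320 = 899^(256+64) ≡ 1162 (mod 1279).
Check: 1162² = 1350244 ≡ 899 (mod 1279). The two roots are 117 and 1162.

117, 1162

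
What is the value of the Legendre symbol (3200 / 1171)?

-1

First reduce: 3200 ≡ 858 (mod 1171).
Pull out 2: since 1171 ≡ 3 (mod 8), (2/1171) = -1.
Reciprocity: 429 ≡ 1 and 1171 ≡ 3 (mod 4), so (429/1171) = +(1171/429).
Reduce top mod 429: now compute (313/429).
Reciprocity: 313 ≡ 1 and 429 ≡ 1 (mod 4), so (313/429) = +(429/313).
Reduce top mod 313: now compute (116/313).
Pull out 2^2: since 313 ≡ 1 (mod 8), (2/313) = +1, so (2/313)^2 = +1.
Reciprocity: 29 ≡ 1 and 313 ≡ 1 (mod 4), so (29/313) = +(313/29).
Reduce top mod 29: now compute (23/29).
Reciprocity: 23 ≡ 3 and 29 ≡ 1 (mod 4), so (23/29) = +(29/23).
Reduce top mod 23: now compute (6/23).
Pull out 2: since 23 ≡ 7 (mod 8), (2/23) = +1.
Reciprocity: 3 ≡ 3 and 23 ≡ 3 (mod 4), so (3/23) = −(23/3).
Reduce top mod 3: now compute (2/3).
Pull out 2: since 3 ≡ 3 (mod 8), (2/3) = -1.
Reached (1/3) = 1. Collecting the sign flips along the way, the symbol is -1.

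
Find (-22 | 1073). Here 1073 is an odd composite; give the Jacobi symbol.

First reduce: -22 ≡ 1051 (mod 1073).
Reciprocity: 1051 ≡ 3 and 1073 ≡ 1 (mod 4), so (1051/1073) = +(1073/1051).
Reduce top mod 1051: now compute (22/1051).
Pull out 2: since 1051 ≡ 3 (mod 8), (2/1051) = -1.
Reciprocity: 11 ≡ 3 and 1051 ≡ 3 (mod 4), so (11/1051) = −(1051/11).
Reduce top mod 11: now compute (6/11).
Pull out 2: since 11 ≡ 3 (mod 8), (2/11) = -1.
Reciprocity: 3 ≡ 3 and 11 ≡ 3 (mod 4), so (3/11) = −(11/3).
Reduce top mod 3: now compute (2/3).
Pull out 2: since 3 ≡ 3 (mod 8), (2/3) = -1.
Reached (1/3) = 1. Collecting the sign flips along the way, the symbol is -1.

-1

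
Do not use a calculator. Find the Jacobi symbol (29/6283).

Reciprocity: 29 ≡ 1 and 6283 ≡ 3 (mod 4), so (29/6283) = +(6283/29).
Reduce top mod 29: now compute (19/29).
Reciprocity: 19 ≡ 3 and 29 ≡ 1 (mod 4), so (19/29) = +(29/19).
Reduce top mod 19: now compute (10/19).
Pull out 2: since 19 ≡ 3 (mod 8), (2/19) = -1.
Reciprocity: 5 ≡ 1 and 19 ≡ 3 (mod 4), so (5/19) = +(19/5).
Reduce top mod 5: now compute (4/5).
Pull out 2^2: since 5 ≡ 5 (mod 8), (2/5) = -1, so (2/5)^2 = +1.
Reached (1/5) = 1. Collecting the sign flips along the way, the symbol is -1.

-1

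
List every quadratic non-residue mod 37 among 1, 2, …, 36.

2,5,6,8,13,14,15,17,18,19,20,22,23,24,29,31,32,35

Square k = 1,…,18 (k and 37−k give the same square):
1²=1, 2²=4, 3²=9, 4²=16, 5²=25, 6²=36, 7²≡12, 8²≡27, 9²≡7, 10²≡26, 11²≡10, 12²≡33, 13²≡21, 14²≡11, 15²≡3, 16²≡34, 17²≡30, 18²≡28 (mod 37).
The residues are {1, 3, 4, 7, 9, 10, 11, 12, 16, 21, 25, 26, 27, 28, 30, 33, 34, 36}; the non-residues are the remaining 18 nonzero classes.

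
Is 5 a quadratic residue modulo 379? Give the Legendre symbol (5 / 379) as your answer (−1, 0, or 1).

Euler's criterion: (5/379) ≡ 5^189 (mod 379).
5^2 ≡ 25 (mod 379)
5^4 ≡ 246 (mod 379)
5^8 ≡ 255 (mod 379)
5^16 ≡ 216 (mod 379)
5^32 ≡ 39 (mod 379)
5^64 ≡ 5 (mod 379)
5^128 ≡ 25 (mod 379)
5^189 = 5^(128+32+16+8+4+1) ≡ 1 (mod 379).
Result is 1, so (5/379) = 1.

1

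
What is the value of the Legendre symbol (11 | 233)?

Reciprocity: 11 ≡ 3 and 233 ≡ 1 (mod 4), so (11/233) = +(233/11).
Reduce top mod 11: now compute (2/11).
Pull out 2: since 11 ≡ 3 (mod 8), (2/11) = -1.
Reached (1/11) = 1. Collecting the sign flips along the way, the symbol is -1.

-1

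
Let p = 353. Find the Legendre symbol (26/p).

Euler's criterion: (26/353) ≡ 26^176 (mod 353).
26^2 ≡ 323 (mod 353)
26^4 ≡ 194 (mod 353)
26^8 ≡ 218 (mod 353)
26^16 ≡ 222 (mod 353)
26^32 ≡ 217 (mod 353)
26^64 ≡ 140 (mod 353)
26^128 ≡ 185 (mod 353)
26^176 = 26^(128+32+16) ≡ 352 (mod 353).
Result is 352 ≡ −1, so (26/353) = −1.

-1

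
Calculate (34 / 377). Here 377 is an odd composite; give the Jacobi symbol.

-1

Pull out 2: since 377 ≡ 1 (mod 8), (2/377) = +1.
Reciprocity: 17 ≡ 1 and 377 ≡ 1 (mod 4), so (17/377) = +(377/17).
Reduce top mod 17: now compute (3/17).
Reciprocity: 3 ≡ 3 and 17 ≡ 1 (mod 4), so (3/17) = +(17/3).
Reduce top mod 3: now compute (2/3).
Pull out 2: since 3 ≡ 3 (mod 8), (2/3) = -1.
Reached (1/3) = 1. Collecting the sign flips along the way, the symbol is -1.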